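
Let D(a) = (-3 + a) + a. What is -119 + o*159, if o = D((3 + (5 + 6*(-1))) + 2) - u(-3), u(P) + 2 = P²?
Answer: -437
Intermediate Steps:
u(P) = -2 + P²
D(a) = -3 + 2*a
o = -2 (o = (-3 + 2*((3 + (5 + 6*(-1))) + 2)) - (-2 + (-3)²) = (-3 + 2*((3 + (5 - 6)) + 2)) - (-2 + 9) = (-3 + 2*((3 - 1) + 2)) - 1*7 = (-3 + 2*(2 + 2)) - 7 = (-3 + 2*4) - 7 = (-3 + 8) - 7 = 5 - 7 = -2)
-119 + o*159 = -119 - 2*159 = -119 - 318 = -437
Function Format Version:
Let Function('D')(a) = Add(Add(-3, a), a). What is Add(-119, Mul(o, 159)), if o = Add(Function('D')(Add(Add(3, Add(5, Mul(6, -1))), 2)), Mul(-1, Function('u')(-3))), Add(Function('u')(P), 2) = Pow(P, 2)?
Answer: -437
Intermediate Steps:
Function('u')(P) = Add(-2, Pow(P, 2))
Function('D')(a) = Add(-3, Mul(2, a))
o = -2 (o = Add(Add(-3, Mul(2, Add(Add(3, Add(5, Mul(6, -1))), 2))), Mul(-1, Add(-2, Pow(-3, 2)))) = Add(Add(-3, Mul(2, Add(Add(3, Add(5, -6)), 2))), Mul(-1, Add(-2, 9))) = Add(Add(-3, Mul(2, Add(Add(3, -1), 2))), Mul(-1, 7)) = Add(Add(-3, Mul(2, Add(2, 2))), -7) = Add(Add(-3, Mul(2, 4)), -7) = Add(Add(-3, 8), -7) = Add(5, -7) = -2)
Add(-119, Mul(o, 159)) = Add(-119, Mul(-2, 159)) = Add(-119, -318) = -437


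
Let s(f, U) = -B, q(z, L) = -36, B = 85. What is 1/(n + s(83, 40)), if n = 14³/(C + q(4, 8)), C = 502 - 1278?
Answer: -29/2563 ≈ -0.011315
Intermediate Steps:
C = -776
s(f, U) = -85 (s(f, U) = -1*85 = -85)
n = -98/29 (n = 14³/(-776 - 36) = 2744/(-812) = 2744*(-1/812) = -98/29 ≈ -3.3793)
1/(n + s(83, 40)) = 1/(-98/29 - 85) = 1/(-2563/29) = -29/2563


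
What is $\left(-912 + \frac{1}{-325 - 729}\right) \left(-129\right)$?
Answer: $\frac{124001121}{1054} \approx 1.1765 \cdot 10^{5}$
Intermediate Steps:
$\left(-912 + \frac{1}{-325 - 729}\right) \left(-129\right) = \left(-912 + \frac{1}{-1054}\right) \left(-129\right) = \left(-912 - \frac{1}{1054}\right) \left(-129\right) = \left(- \frac{961249}{1054}\right) \left(-129\right) = \frac{124001121}{1054}$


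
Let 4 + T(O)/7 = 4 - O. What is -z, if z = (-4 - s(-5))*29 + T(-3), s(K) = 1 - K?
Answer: 269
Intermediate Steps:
T(O) = -7*O (T(O) = -28 + 7*(4 - O) = -28 + (28 - 7*O) = -7*O)
z = -269 (z = (-4 - (1 - 1*(-5)))*29 - 7*(-3) = (-4 - (1 + 5))*29 + 21 = (-4 - 1*6)*29 + 21 = (-4 - 6)*29 + 21 = -10*29 + 21 = -290 + 21 = -269)
-z = -1*(-269) = 269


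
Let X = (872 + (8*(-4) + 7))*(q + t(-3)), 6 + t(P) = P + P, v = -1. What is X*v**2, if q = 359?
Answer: 293909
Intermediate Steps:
t(P) = -6 + 2*P (t(P) = -6 + (P + P) = -6 + 2*P)
X = 293909 (X = (872 + (8*(-4) + 7))*(359 + (-6 + 2*(-3))) = (872 + (-32 + 7))*(359 + (-6 - 6)) = (872 - 25)*(359 - 12) = 847*347 = 293909)
X*v**2 = 293909*(-1)**2 = 293909*1 = 293909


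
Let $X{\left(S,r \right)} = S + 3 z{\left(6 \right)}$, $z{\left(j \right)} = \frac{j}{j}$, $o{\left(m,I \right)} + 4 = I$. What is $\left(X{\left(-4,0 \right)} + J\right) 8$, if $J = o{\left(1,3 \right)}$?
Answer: $-16$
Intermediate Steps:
$o{\left(m,I \right)} = -4 + I$
$J = -1$ ($J = -4 + 3 = -1$)
$z{\left(j \right)} = 1$
$X{\left(S,r \right)} = 3 + S$ ($X{\left(S,r \right)} = S + 3 \cdot 1 = S + 3 = 3 + S$)
$\left(X{\left(-4,0 \right)} + J\right) 8 = \left(\left(3 - 4\right) - 1\right) 8 = \left(-1 - 1\right) 8 = \left(-2\right) 8 = -16$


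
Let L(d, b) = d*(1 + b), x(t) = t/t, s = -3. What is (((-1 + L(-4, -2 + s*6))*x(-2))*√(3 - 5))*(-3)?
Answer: -225*I*√2 ≈ -318.2*I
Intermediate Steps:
x(t) = 1
(((-1 + L(-4, -2 + s*6))*x(-2))*√(3 - 5))*(-3) = (((-1 - 4*(1 + (-2 - 3*6)))*1)*√(3 - 5))*(-3) = (((-1 - 4*(1 + (-2 - 18)))*1)*√(-2))*(-3) = (((-1 - 4*(1 - 20))*1)*(I*√2))*(-3) = (((-1 - 4*(-19))*1)*(I*√2))*(-3) = (((-1 + 76)*1)*(I*√2))*(-3) = ((75*1)*(I*√2))*(-3) = (75*(I*√2))*(-3) = (75*I*√2)*(-3) = -225*I*√2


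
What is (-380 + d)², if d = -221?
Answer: 361201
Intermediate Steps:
(-380 + d)² = (-380 - 221)² = (-601)² = 361201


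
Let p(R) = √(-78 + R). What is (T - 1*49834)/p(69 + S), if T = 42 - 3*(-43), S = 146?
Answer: -49663*√137/137 ≈ -4243.0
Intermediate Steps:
T = 171 (T = 42 + 129 = 171)
(T - 1*49834)/p(69 + S) = (171 - 1*49834)/(√(-78 + (69 + 146))) = (171 - 49834)/(√(-78 + 215)) = -49663*√137/137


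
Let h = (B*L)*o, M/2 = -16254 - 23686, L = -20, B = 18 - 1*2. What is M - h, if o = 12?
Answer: -76040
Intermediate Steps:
B = 16 (B = 18 - 2 = 16)
M = -79880 (M = 2*(-16254 - 23686) = 2*(-39940) = -79880)
h = -3840 (h = (16*(-20))*12 = -320*12 = -3840)
M - h = -79880 - 1*(-3840) = -79880 + 3840 = -76040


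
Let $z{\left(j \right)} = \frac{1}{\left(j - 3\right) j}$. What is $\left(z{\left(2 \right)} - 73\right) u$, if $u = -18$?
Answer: $1323$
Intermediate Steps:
$z{\left(j \right)} = \frac{1}{j \left(-3 + j\right)}$ ($z{\left(j \right)} = \frac{1}{\left(-3 + j\right) j} = \frac{1}{j \left(-3 + j\right)}$)
$\left(z{\left(2 \right)} - 73\right) u = \left(\frac{1}{2 \left(-3 + 2\right)} - 73\right) \left(-18\right) = \left(\frac{1}{2 \left(-1\right)} - 73\right) \left(-18\right) = \left(\frac{1}{2} \left(-1\right) - 73\right) \left(-18\right) = \left(- \frac{1}{2} - 73\right) \left(-18\right) = \left(- \frac{147}{2}\right) \left(-18\right) = 1323$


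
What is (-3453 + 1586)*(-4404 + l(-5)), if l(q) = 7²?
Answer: 8130785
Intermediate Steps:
l(q) = 49
(-3453 + 1586)*(-4404 + l(-5)) = (-3453 + 1586)*(-4404 + 49) = -1867*(-4355) = 8130785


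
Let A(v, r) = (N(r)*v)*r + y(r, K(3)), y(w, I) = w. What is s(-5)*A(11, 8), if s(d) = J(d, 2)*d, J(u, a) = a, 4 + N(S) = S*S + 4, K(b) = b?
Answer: -56400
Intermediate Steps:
N(S) = S² (N(S) = -4 + (S*S + 4) = -4 + (S² + 4) = -4 + (4 + S²) = S²)
A(v, r) = r + v*r³ (A(v, r) = (r²*v)*r + r = (v*r²)*r + r = v*r³ + r = r + v*r³)
s(d) = 2*d
s(-5)*A(11, 8) = (2*(-5))*(8 + 11*8³) = -10*(8 + 11*512) = -10*(8 + 5632) = -10*5640 = -56400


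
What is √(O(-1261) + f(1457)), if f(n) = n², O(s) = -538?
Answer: √2122311 ≈ 1456.8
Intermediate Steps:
√(O(-1261) + f(1457)) = √(-538 + 1457²) = √(-538 + 2122849) = √2122311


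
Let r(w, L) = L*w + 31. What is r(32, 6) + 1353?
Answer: 1576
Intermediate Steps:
r(w, L) = 31 + L*w
r(32, 6) + 1353 = (31 + 6*32) + 1353 = (31 + 192) + 1353 = 223 + 1353 = 1576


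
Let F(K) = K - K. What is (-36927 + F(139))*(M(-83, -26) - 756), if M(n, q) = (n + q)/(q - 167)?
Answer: 5383919673/193 ≈ 2.7896e+7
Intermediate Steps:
M(n, q) = (n + q)/(-167 + q)
F(K) = 0
(-36927 + F(139))*(M(-83, -26) - 756) = (-36927 + 0)*((-83 - 26)/(-167 - 26) - 756) = -36927*(-109/(-193) - 756) = -36927*(-1/193*(-109) - 756) = -36927*(109/193 - 756) = -36927*(-145799/193) = 5383919673/193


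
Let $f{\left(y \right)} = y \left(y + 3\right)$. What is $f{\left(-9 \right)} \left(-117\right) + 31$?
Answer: $-6287$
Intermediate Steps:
$f{\left(y \right)} = y \left(3 + y\right)$
$f{\left(-9 \right)} \left(-117\right) + 31 = - 9 \left(3 - 9\right) \left(-117\right) + 31 = \left(-9\right) \left(-6\right) \left(-117\right) + 31 = 54 \left(-117\right) + 31 = -6318 + 31 = -6287$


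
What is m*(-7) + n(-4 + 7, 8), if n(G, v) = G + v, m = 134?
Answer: -927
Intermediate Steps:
m*(-7) + n(-4 + 7, 8) = 134*(-7) + ((-4 + 7) + 8) = -938 + (3 + 8) = -938 + 11 = -927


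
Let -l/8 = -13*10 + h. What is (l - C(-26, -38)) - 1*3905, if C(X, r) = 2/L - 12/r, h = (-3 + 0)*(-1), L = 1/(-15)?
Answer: -54327/19 ≈ -2859.3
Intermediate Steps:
L = -1/15 ≈ -0.066667
h = 3 (h = -3*(-1) = 3)
l = 1016 (l = -8*(-13*10 + 3) = -8*(-130 + 3) = -8*(-127) = 1016)
C(X, r) = -30 - 12/r (C(X, r) = 2/(-1/15) - 12/r = 2*(-15) - 12/r = -30 - 12/r)
(l - C(-26, -38)) - 1*3905 = (1016 - (-30 - 12/(-38))) - 1*3905 = (1016 - (-30 - 12*(-1/38))) - 3905 = (1016 - (-30 + 6/19)) - 3905 = (1016 - 1*(-564/19)) - 3905 = (1016 + 564/19) - 3905 = 19868/19 - 3905 = -54327/19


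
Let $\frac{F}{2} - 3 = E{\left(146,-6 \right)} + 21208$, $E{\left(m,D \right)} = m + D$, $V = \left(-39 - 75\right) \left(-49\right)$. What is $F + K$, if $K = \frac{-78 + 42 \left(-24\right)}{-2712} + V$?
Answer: $\frac{21826357}{452} \approx 48288.0$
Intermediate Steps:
$V = 5586$ ($V = \left(-114\right) \left(-49\right) = 5586$)
$E{\left(m,D \right)} = D + m$
$F = 42702$ ($F = 6 + 2 \left(\left(-6 + 146\right) + 21208\right) = 6 + 2 \left(140 + 21208\right) = 6 + 2 \cdot 21348 = 6 + 42696 = 42702$)
$K = \frac{2525053}{452}$ ($K = \frac{-78 + 42 \left(-24\right)}{-2712} + 5586 = \left(-78 - 1008\right) \left(- \frac{1}{2712}\right) + 5586 = \left(-1086\right) \left(- \frac{1}{2712}\right) + 5586 = \frac{181}{452} + 5586 = \frac{2525053}{452} \approx 5586.4$)
$F + K = 42702 + \frac{2525053}{452} = \frac{21826357}{452}$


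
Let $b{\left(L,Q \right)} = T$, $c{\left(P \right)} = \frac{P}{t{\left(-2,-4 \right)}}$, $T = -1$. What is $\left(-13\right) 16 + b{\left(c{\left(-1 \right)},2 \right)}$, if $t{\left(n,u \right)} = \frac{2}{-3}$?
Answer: $-209$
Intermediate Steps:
$t{\left(n,u \right)} = - \frac{2}{3}$ ($t{\left(n,u \right)} = 2 \left(- \frac{1}{3}\right) = - \frac{2}{3}$)
$c{\left(P \right)} = - \frac{3 P}{2}$ ($c{\left(P \right)} = \frac{P}{- \frac{2}{3}} = P \left(- \frac{3}{2}\right) = - \frac{3 P}{2}$)
$b{\left(L,Q \right)} = -1$
$\left(-13\right) 16 + b{\left(c{\left(-1 \right)},2 \right)} = \left(-13\right) 16 - 1 = -208 - 1 = -209$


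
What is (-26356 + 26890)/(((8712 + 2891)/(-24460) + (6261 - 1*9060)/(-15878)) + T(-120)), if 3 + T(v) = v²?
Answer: 103696359960/2795665887733 ≈ 0.037092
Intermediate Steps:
T(v) = -3 + v²
(-26356 + 26890)/(((8712 + 2891)/(-24460) + (6261 - 1*9060)/(-15878)) + T(-120)) = (-26356 + 26890)/(((8712 + 2891)/(-24460) + (6261 - 1*9060)/(-15878)) + (-3 + (-120)²)) = 534/((11603*(-1/24460) + (6261 - 9060)*(-1/15878)) + (-3 + 14400)) = 534/((-11603/24460 - 2799*(-1/15878)) + 14397) = 534/((-11603/24460 + 2799/15878) + 14397) = 534/(-57884447/194187940 + 14397) = 534/(2795665887733/194187940) = 534*(194187940/2795665887733) = 103696359960/2795665887733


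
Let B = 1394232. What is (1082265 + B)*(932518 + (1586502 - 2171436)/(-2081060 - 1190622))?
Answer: 3777775989360622185/1635841 ≈ 2.3094e+12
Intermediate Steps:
(1082265 + B)*(932518 + (1586502 - 2171436)/(-2081060 - 1190622)) = (1082265 + 1394232)*(932518 + (1586502 - 2171436)/(-2081060 - 1190622)) = 2476497*(932518 - 584934/(-3271682)) = 2476497*(932518 - 584934*(-1/3271682)) = 2476497*(932518 + 292467/1635841) = 2476497*(1525451470105/1635841) = 3777775989360622185/1635841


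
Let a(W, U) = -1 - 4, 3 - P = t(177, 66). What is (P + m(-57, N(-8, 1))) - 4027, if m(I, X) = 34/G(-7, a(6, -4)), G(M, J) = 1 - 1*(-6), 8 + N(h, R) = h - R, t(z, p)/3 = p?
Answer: -29520/7 ≈ -4217.1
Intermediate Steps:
t(z, p) = 3*p
N(h, R) = -8 + h - R (N(h, R) = -8 + (h - R) = -8 + h - R)
P = -195 (P = 3 - 3*66 = 3 - 1*198 = 3 - 198 = -195)
a(W, U) = -5
G(M, J) = 7 (G(M, J) = 1 + 6 = 7)
m(I, X) = 34/7
(P + m(-57, N(-8, 1))) - 4027 = (-195 + 34/7) - 4027 = -1331/7 - 4027 = -29520/7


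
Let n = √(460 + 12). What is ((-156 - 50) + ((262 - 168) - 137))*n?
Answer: -498*√118 ≈ -5409.7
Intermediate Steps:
n = 2*√118 (n = √472 = 2*√118 ≈ 21.726)
((-156 - 50) + ((262 - 168) - 137))*n = ((-156 - 50) + ((262 - 168) - 137))*(2*√118) = (-206 + (94 - 137))*(2*√118) = (-206 - 43)*(2*√118) = -498*√118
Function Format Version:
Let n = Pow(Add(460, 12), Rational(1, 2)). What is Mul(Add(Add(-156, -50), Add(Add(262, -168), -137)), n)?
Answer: Mul(-498, Pow(118, Rational(1, 2))) ≈ -5409.7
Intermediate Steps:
n = Mul(2, Pow(118, Rational(1, 2))) (n = Pow(472, Rational(1, 2)) = Mul(2, Pow(118, Rational(1, 2))) ≈ 21.726)
Mul(Add(Add(-156, -50), Add(Add(262, -168), -137)), n) = Mul(Add(Add(-156, -50), Add(Add(262, -168), -137)), Mul(2, Pow(118, Rational(1, 2)))) = Mul(Add(-206, Add(94, -137)), Mul(2, Pow(118, Rational(1, 2)))) = Mul(Add(-206, -43), Mul(2, Pow(118, Rational(1, 2)))) = Mul(-249, Mul(2, Pow(118, Rational(1, 2)))) = Mul(-498, Pow(118, Rational(1, 2)))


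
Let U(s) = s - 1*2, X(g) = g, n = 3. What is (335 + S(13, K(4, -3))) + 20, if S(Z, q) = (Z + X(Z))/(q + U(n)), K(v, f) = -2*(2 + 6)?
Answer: 5299/15 ≈ 353.27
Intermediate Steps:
K(v, f) = -16 (K(v, f) = -2*8 = -16)
U(s) = -2 + s (U(s) = s - 2 = -2 + s)
S(Z, q) = 2*Z/(1 + q) (S(Z, q) = (Z + Z)/(q + (-2 + 3)) = (2*Z)/(q + 1) = (2*Z)/(1 + q) = 2*Z/(1 + q))
(335 + S(13, K(4, -3))) + 20 = (335 + 2*13/(1 - 16)) + 20 = (335 + 2*13/(-15)) + 20 = (335 + 2*13*(-1/15)) + 20 = (335 - 26/15) + 20 = 4999/15 + 20 = 5299/15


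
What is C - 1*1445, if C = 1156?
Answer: -289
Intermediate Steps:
C - 1*1445 = 1156 - 1*1445 = 1156 - 1445 = -289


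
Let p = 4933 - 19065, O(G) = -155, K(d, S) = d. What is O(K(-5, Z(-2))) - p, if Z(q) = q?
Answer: 13977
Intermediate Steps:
p = -14132
O(K(-5, Z(-2))) - p = -155 - 1*(-14132) = -155 + 14132 = 13977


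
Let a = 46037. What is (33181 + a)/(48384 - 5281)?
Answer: 79218/43103 ≈ 1.8379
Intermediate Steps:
(33181 + a)/(48384 - 5281) = (33181 + 46037)/(48384 - 5281) = 79218/43103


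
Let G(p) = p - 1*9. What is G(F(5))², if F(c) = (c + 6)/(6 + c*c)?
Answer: 71824/961 ≈ 74.739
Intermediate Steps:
F(c) = (6 + c)/(6 + c²)
G(p) = -9 + p (G(p) = p - 9 = -9 + p)
G(F(5))² = (-9 + (6 + 5)/(6 + 5²))² = (-9 + 11/(6 + 25))² = (-9 + 11/31)² = (-268/31)² = 71824/961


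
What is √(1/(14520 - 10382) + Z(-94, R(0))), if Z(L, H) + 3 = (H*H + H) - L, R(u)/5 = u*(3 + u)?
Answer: √1558201142/4138 ≈ 9.5394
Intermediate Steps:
R(u) = 5*u*(3 + u) (R(u) = 5*(u*(3 + u)) = 5*u*(3 + u))
Z(L, H) = -3 + H + H² - L (Z(L, H) = -3 + ((H*H + H) - L) = -3 + ((H² + H) - L) = -3 + ((H + H²) - L) = -3 + (H + H² - L) = -3 + H + H² - L)
√(1/(14520 - 10382) + Z(-94, R(0))) = √(1/(14520 - 10382) + (-3 + 5*0*(3 + 0) + (5*0*(3 + 0))² - 1*(-94))) = √(1/4138 + (-3 + 5*0*3 + (5*0*3)² + 94)) = √(1/4138 + (-3 + 0 + 0² + 94)) = √(1/4138 + (-3 + 0 + 0 + 94)) = √(1/4138 + 91) = √(376559/4138) = √1558201142/4138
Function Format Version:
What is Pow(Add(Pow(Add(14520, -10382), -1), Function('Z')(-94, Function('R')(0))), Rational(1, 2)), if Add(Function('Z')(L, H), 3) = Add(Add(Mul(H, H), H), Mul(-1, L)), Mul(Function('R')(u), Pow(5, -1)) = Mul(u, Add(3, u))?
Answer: Mul(Rational(1, 4138), Pow(1558201142, Rational(1, 2))) ≈ 9.5394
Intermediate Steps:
Function('R')(u) = Mul(5, u, Add(3, u)) (Function('R')(u) = Mul(5, Mul(u, Add(3, u))) = Mul(5, u, Add(3, u)))
Function('Z')(L, H) = Add(-3, H, Pow(H, 2), Mul(-1, L)) (Function('Z')(L, H) = Add(-3, Add(Add(Mul(H, H), H), Mul(-1, L))) = Add(-3, Add(Add(Pow(H, 2), H), Mul(-1, L))) = Add(-3, Add(Add(H, Pow(H, 2)), Mul(-1, L))) = Add(-3, Add(H, Pow(H, 2), Mul(-1, L))) = Add(-3, H, Pow(H, 2), Mul(-1, L)))
Pow(Add(Pow(Add(14520, -10382), -1), Function('Z')(-94, Function('R')(0))), Rational(1, 2)) = Pow(Add(Pow(Add(14520, -10382), -1), Add(-3, Mul(5, 0, Add(3, 0)), Pow(Mul(5, 0, Add(3, 0)), 2), Mul(-1, -94))), Rational(1, 2)) = Pow(Add(Pow(4138, -1), Add(-3, Mul(5, 0, 3), Pow(Mul(5, 0, 3), 2), 94)), Rational(1, 2)) = Pow(Add(Rational(1, 4138), Add(-3, 0, Pow(0, 2), 94)), Rational(1, 2)) = Pow(Add(Rational(1, 4138), Add(-3, 0, 0, 94)), Rational(1, 2)) = Pow(Add(Rational(1, 4138), 91), Rational(1, 2)) = Pow(Rational(376559, 4138), Rational(1, 2)) = Mul(Rational(1, 4138), Pow(1558201142, Rational(1, 2)))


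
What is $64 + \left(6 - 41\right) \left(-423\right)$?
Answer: $14869$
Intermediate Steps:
$64 + \left(6 - 41\right) \left(-423\right) = 64 - -14805 = 64 + 14805 = 14869$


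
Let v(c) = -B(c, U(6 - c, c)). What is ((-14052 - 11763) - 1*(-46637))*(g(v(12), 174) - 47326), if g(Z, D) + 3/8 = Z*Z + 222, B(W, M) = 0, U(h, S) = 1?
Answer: -3923229185/4 ≈ -9.8081e+8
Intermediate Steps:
v(c) = 0 (v(c) = -1*0 = 0)
g(Z, D) = 1773/8 + Z² (g(Z, D) = -3/8 + (Z*Z + 222) = -3/8 + (Z² + 222) = -3/8 + (222 + Z²) = 1773/8 + Z²)
((-14052 - 11763) - 1*(-46637))*(g(v(12), 174) - 47326) = ((-14052 - 11763) - 1*(-46637))*((1773/8 + 0²) - 47326) = (-25815 + 46637)*((1773/8 + 0) - 47326) = 20822*(1773/8 - 47326) = 20822*(-376835/8) = -3923229185/4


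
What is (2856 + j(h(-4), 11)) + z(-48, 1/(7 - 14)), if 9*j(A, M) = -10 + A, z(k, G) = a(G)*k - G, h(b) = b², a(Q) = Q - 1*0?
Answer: 8591/3 ≈ 2863.7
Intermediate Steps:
a(Q) = Q (a(Q) = Q + 0 = Q)
z(k, G) = -G + G*k (z(k, G) = G*k - G = -G + G*k)
j(A, M) = -10/9 + A/9 (j(A, M) = (-10 + A)/9 = -10/9 + A/9)
(2856 + j(h(-4), 11)) + z(-48, 1/(7 - 14)) = (2856 + (-10/9 + (⅑)*(-4)²)) + (-1 - 48)/(7 - 14) = (2856 + (-10/9 + (⅑)*16)) - 49/(-7) = (2856 + (-10/9 + 16/9)) - ⅐*(-49) = (2856 + ⅔) + 7 = 8570/3 + 7 = 8591/3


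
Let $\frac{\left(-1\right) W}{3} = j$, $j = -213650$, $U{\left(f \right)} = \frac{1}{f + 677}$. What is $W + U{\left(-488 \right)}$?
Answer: $\frac{121139551}{189} \approx 6.4095 \cdot 10^{5}$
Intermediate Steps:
$U{\left(f \right)} = \frac{1}{677 + f}$
$W = 640950$ ($W = \left(-3\right) \left(-213650\right) = 640950$)
$W + U{\left(-488 \right)} = 640950 + \frac{1}{677 - 488} = 640950 + \frac{1}{189} = \frac{121139551}{189}$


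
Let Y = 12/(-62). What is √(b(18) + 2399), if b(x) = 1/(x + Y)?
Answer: √182750502/276 ≈ 48.980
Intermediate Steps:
Y = -6/31 (Y = 12*(-1/62) = -6/31 ≈ -0.19355)
b(x) = 1/(-6/31 + x) (b(x) = 1/(x - 6/31) = 1/(-6/31 + x))
√(b(18) + 2399) = √(31/(-6 + 31*18) + 2399) = √(31/(-6 + 558) + 2399) = √(31/552 + 2399) = √(1324279/552) = √182750502/276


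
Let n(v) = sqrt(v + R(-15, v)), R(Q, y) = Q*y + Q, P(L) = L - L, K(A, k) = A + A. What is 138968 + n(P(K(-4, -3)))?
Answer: 138968 + I*sqrt(15) ≈ 1.3897e+5 + 3.873*I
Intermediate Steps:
K(A, k) = 2*A
P(L) = 0
R(Q, y) = Q + Q*y
n(v) = sqrt(-15 - 14*v) (n(v) = sqrt(v - 15*(1 + v)) = sqrt(v + (-15 - 15*v)) = sqrt(-15 - 14*v))
138968 + n(P(K(-4, -3))) = 138968 + sqrt(-15 - 14*0) = 138968 + sqrt(-15 + 0) = 138968 + sqrt(-15) = 138968 + I*sqrt(15)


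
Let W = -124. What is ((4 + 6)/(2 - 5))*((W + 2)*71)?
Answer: 86620/3 ≈ 28873.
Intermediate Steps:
((4 + 6)/(2 - 5))*((W + 2)*71) = ((4 + 6)/(2 - 5))*((-124 + 2)*71) = (10/(-3))*(-122*71) = (10*(-⅓))*(-8662) = -10/3*(-8662) = 86620/3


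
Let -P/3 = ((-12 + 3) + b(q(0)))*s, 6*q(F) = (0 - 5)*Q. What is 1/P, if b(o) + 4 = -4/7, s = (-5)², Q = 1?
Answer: 7/7125 ≈ 0.00098246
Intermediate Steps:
q(F) = -⅚ (q(F) = ((0 - 5)*1)/6 = (-5*1)/6 = (⅙)*(-5) = -⅚)
s = 25
b(o) = -32/7 (b(o) = -4 - 4/7 = -32/7)
P = 7125/7 (P = -3*((-12 + 3) - 32/7)*25 = -3*(-9 - 32/7)*25 = -(-285)*25/7 = -3*(-2375/7) = 7125/7 ≈ 1017.9)
1/P = 1/(7125/7) = 7/7125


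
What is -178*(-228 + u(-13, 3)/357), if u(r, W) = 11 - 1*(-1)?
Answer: 4828784/119 ≈ 40578.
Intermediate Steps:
u(r, W) = 12 (u(r, W) = 11 + 1 = 12)
-178*(-228 + u(-13, 3)/357) = -178*(-228 + 12/357) = -178*(-228 + 12*(1/357)) = -178*(-228 + 4/119) = -178*(-27128/119) = 4828784/119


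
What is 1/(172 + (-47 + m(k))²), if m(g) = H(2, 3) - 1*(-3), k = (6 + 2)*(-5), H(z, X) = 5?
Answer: 1/1693 ≈ 0.00059067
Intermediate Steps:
k = -40 (k = 8*(-5) = -40)
m(g) = 8 (m(g) = 5 - 1*(-3) = 5 + 3 = 8)
1/(172 + (-47 + m(k))²) = 1/(172 + (-47 + 8)²) = 1/(172 + (-39)²) = 1/(172 + 1521) = 1/1693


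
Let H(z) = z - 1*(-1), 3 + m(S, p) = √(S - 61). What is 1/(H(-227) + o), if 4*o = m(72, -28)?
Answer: -1814/411319 - 2*√11/411319 ≈ -0.0044263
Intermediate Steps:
m(S, p) = -3 + √(-61 + S) (m(S, p) = -3 + √(S - 61) = -3 + √(-61 + S))
H(z) = 1 + z (H(z) = z + 1 = 1 + z)
o = -¾ + √11/4 (o = (-3 + √(-61 + 72))/4 = (-3 + √11)/4 = -¾ + √11/4 ≈ 0.079156)
1/(H(-227) + o) = 1/((1 - 227) + (-¾ + √11/4)) = 1/(-226 + (-¾ + √11/4)) = 1/(-907/4 + √11/4)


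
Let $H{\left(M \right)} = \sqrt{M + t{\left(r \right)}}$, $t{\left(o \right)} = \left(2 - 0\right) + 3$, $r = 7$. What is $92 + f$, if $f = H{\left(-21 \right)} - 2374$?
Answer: $-2282 + 4 i \approx -2282.0 + 4.0 i$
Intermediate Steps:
$t{\left(o \right)} = 5$ ($t{\left(o \right)} = \left(2 + 0\right) + 3 = 2 + 3 = 5$)
$H{\left(M \right)} = \sqrt{5 + M}$ ($H{\left(M \right)} = \sqrt{M + 5} = \sqrt{5 + M}$)
$f = -2374 + 4 i$ ($f = \sqrt{5 - 21} - 2374 = \sqrt{-16} - 2374 = 4 i - 2374 = -2374 + 4 i \approx -2374.0 + 4.0 i$)
$92 + f = 92 - \left(2374 - 4 i\right) = -2282 + 4 i$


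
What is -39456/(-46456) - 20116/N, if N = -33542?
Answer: 141121378/97389197 ≈ 1.4490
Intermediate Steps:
-39456/(-46456) - 20116/N = -39456/(-46456) - 20116/(-33542) = -39456*(-1/46456) - 20116*(-1/33542) = 4932/5807 + 10058/16771 = 141121378/97389197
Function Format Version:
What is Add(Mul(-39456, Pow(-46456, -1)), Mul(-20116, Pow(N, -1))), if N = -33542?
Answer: Rational(141121378, 97389197) ≈ 1.4490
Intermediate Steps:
Add(Mul(-39456, Pow(-46456, -1)), Mul(-20116, Pow(N, -1))) = Add(Mul(-39456, Pow(-46456, -1)), Mul(-20116, Pow(-33542, -1))) = Add(Mul(-39456, Rational(-1, 46456)), Mul(-20116, Rational(-1, 33542))) = Add(Rational(4932, 5807), Rational(10058, 16771)) = Rational(141121378, 97389197)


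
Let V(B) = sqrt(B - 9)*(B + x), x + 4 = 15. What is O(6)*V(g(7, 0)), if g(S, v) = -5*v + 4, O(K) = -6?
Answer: -90*I*sqrt(5) ≈ -201.25*I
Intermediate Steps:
x = 11 (x = -4 + 15 = 11)
g(S, v) = 4 - 5*v
V(B) = sqrt(-9 + B)*(11 + B) (V(B) = sqrt(B - 9)*(B + 11) = sqrt(-9 + B)*(11 + B))
O(6)*V(g(7, 0)) = -6*sqrt(-9 + (4 - 5*0))*(11 + (4 - 5*0)) = -6*sqrt(-9 + (4 + 0))*(11 + (4 + 0)) = -6*sqrt(-9 + 4)*(11 + 4) = -6*sqrt(-5)*15 = -6*I*sqrt(5)*15 = -90*I*sqrt(5)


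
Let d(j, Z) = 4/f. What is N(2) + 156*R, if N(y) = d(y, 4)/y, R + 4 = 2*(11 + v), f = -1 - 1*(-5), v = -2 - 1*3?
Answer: 2497/2 ≈ 1248.5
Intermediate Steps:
v = -5 (v = -2 - 3 = -5)
f = 4 (f = -1 + 5 = 4)
R = 8 (R = -4 + 2*(11 - 5) = -4 + 2*6 = -4 + 12 = 8)
d(j, Z) = 1 (d(j, Z) = 4/4 = 4*(¼) = 1)
N(y) = 1/y
N(2) + 156*R = 1/2 + 156*8 = ½ + 1248 = 2497/2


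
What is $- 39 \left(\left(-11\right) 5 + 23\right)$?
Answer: $1248$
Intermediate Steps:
$- 39 \left(\left(-11\right) 5 + 23\right) = - 39 \left(-55 + 23\right) = \left(-39\right) \left(-32\right) = 1248$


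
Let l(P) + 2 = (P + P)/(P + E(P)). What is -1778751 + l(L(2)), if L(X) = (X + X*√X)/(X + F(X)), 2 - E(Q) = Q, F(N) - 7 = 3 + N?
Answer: -12451270/7 + √2/7 ≈ -1.7788e+6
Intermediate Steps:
F(N) = 10 + N (F(N) = 7 + (3 + N) = 10 + N)
E(Q) = 2 - Q
L(X) = (X + X^(3/2))/(10 + 2*X) (L(X) = (X + X*√X)/(X + (10 + X)) = (X + X^(3/2))/(10 + 2*X))
l(P) = -2 + P (l(P) = -2 + (P + P)/(P + (2 - P)) = -2 + (2*P)/2 = -2 + (2*P)*(½) = -2 + P)
-1778751 + l(L(2)) = -1778751 + (-2 + (2 + 2^(3/2))/(2*(5 + 2))) = -1778751 + (-2 + (½)*(2 + 2*√2)/7) = -1778751 + (-2 + (½)*(⅐)*(2 + 2*√2)) = -1778751 + (-2 + (⅐ + √2/7)) = -1778751 + (-13/7 + √2/7) = -12451270/7 + √2/7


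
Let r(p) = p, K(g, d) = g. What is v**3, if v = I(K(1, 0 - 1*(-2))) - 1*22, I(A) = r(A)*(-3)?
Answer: -15625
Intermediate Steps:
I(A) = -3*A (I(A) = A*(-3) = -3*A)
v = -25 (v = -3*1 - 1*22 = -3 - 22 = -25)
v**3 = (-25)**3 = -15625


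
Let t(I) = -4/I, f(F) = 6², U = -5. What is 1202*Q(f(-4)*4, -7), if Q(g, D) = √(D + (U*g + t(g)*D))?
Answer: 601*I*√26165/3 ≈ 32405.0*I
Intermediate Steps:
f(F) = 36
Q(g, D) = √(D - 5*g - 4*D/g) (Q(g, D) = √(D + (-5*g + (-4/g)*D)) = √(D + (-5*g - 4*D/g)) = √(D - 5*g - 4*D/g))
1202*Q(f(-4)*4, -7) = 1202*√(-7 - 180*4 - 4*(-7)/36*4) = 1202*√(-7 - 5*144 - 4*(-7)/144) = 1202*√(-7 - 720 - 4*(-7)*1/144) = 1202*√(-7 - 720 + 7/36) = 1202*√(-26165/36) = 1202*(I*√26165/6) = 601*I*√26165/3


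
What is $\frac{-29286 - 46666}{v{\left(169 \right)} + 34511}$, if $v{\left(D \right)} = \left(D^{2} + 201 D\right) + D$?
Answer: $- \frac{37976}{48605} \approx -0.78132$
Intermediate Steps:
$v{\left(D \right)} = D^{2} + 202 D$
$\frac{-29286 - 46666}{v{\left(169 \right)} + 34511} = \frac{-29286 - 46666}{169 \left(202 + 169\right) + 34511} = - \frac{75952}{169 \cdot 371 + 34511} = - \frac{75952}{62699 + 34511} = - \frac{75952}{97210} = \left(-75952\right) \frac{1}{97210} = - \frac{37976}{48605}$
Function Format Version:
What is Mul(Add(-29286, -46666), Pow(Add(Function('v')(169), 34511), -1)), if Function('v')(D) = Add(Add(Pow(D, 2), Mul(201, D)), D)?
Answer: Rational(-37976, 48605) ≈ -0.78132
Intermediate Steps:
Function('v')(D) = Add(Pow(D, 2), Mul(202, D))
Mul(Add(-29286, -46666), Pow(Add(Function('v')(169), 34511), -1)) = Mul(Add(-29286, -46666), Pow(Add(Mul(169, Add(202, 169)), 34511), -1)) = Mul(-75952, Pow(Add(Mul(169, 371), 34511), -1)) = Mul(-75952, Pow(Add(62699, 34511), -1)) = Mul(-75952, Pow(97210, -1)) = Mul(-75952, Rational(1, 97210)) = Rational(-37976, 48605)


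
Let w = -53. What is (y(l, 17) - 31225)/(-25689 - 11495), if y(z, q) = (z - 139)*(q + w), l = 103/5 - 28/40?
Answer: 19241/26560 ≈ 0.72443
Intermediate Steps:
l = 199/10 (l = 103*(⅕) - 28*1/40 = 103/5 - 7/10 = 199/10 ≈ 19.900)
y(z, q) = (-139 + z)*(-53 + q) (y(z, q) = (z - 139)*(q - 53) = (-139 + z)*(-53 + q))
(y(l, 17) - 31225)/(-25689 - 11495) = ((7367 - 139*17 - 53*199/10 + 17*(199/10)) - 31225)/(-25689 - 11495) = ((7367 - 2363 - 10547/10 + 3383/10) - 31225)/(-37184) = (21438/5 - 31225)*(-1/37184) = -134687/5*(-1/37184) = 19241/26560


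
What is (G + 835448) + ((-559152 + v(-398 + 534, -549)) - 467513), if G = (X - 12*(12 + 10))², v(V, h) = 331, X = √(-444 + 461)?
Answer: -190886 + (264 - √17)² ≈ -1.2335e+5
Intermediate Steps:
X = √17 ≈ 4.1231
G = (-264 + √17)² (G = (√17 - 12*(12 + 10))² = (√17 - 12*22)² = (√17 - 264)² = (-264 + √17)² ≈ 67536.)
(G + 835448) + ((-559152 + v(-398 + 534, -549)) - 467513) = ((264 - √17)² + 835448) + ((-559152 + 331) - 467513) = (835448 + (264 - √17)²) + (-558821 - 467513) = (835448 + (264 - √17)²) - 1026334 = -190886 + (264 - √17)²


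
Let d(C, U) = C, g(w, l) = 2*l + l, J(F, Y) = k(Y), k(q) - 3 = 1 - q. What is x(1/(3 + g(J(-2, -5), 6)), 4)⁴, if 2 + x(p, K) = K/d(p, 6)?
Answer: 45212176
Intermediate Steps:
k(q) = 4 - q (k(q) = 3 + (1 - q) = 4 - q)
J(F, Y) = 4 - Y
g(w, l) = 3*l
x(p, K) = -2 + K/p
x(1/(3 + g(J(-2, -5), 6)), 4)⁴ = (-2 + 4/(1/(3 + 3*6)))⁴ = (-2 + 4/(1/(3 + 18)))⁴ = (-2 + 4/(1/21))⁴ = (-2 + 4*21)⁴ = (-2 + 84)⁴ = 82⁴ = 45212176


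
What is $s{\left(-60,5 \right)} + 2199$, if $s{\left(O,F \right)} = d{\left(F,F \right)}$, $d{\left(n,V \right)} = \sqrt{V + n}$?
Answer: $2199 + \sqrt{10} \approx 2202.2$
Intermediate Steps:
$s{\left(O,F \right)} = \sqrt{2} \sqrt{F}$ ($s{\left(O,F \right)} = \sqrt{F + F} = \sqrt{2 F} = \sqrt{2} \sqrt{F}$)
$s{\left(-60,5 \right)} + 2199 = \sqrt{2} \sqrt{5} + 2199 = \sqrt{10} + 2199 = 2199 + \sqrt{10}$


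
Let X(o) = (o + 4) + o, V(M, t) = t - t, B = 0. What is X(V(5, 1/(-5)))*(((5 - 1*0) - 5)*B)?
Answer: 0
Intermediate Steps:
V(M, t) = 0
X(o) = 4 + 2*o (X(o) = (4 + o) + o = 4 + 2*o)
X(V(5, 1/(-5)))*(((5 - 1*0) - 5)*B) = (4 + 2*0)*(((5 - 1*0) - 5)*0) = (4 + 0)*(((5 + 0) - 5)*0) = 4*((5 - 5)*0) = 4*(0*0) = 4*0 = 0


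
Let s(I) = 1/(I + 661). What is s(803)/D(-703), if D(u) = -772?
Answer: -1/1130208 ≈ -8.8479e-7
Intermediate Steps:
s(I) = 1/(661 + I)
s(803)/D(-703) = 1/((661 + 803)*(-772)) = -1/772/1464 = (1/1464)*(-1/772) = -1/1130208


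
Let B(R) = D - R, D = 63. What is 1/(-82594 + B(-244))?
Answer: -1/82287 ≈ -1.2153e-5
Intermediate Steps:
B(R) = 63 - R
1/(-82594 + B(-244)) = 1/(-82594 + (63 - 1*(-244))) = 1/(-82594 + (63 + 244)) = 1/(-82594 + 307) = 1/(-82287) = -1/82287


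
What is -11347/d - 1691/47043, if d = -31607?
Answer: 480349484/1486888101 ≈ 0.32306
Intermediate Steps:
-11347/d - 1691/47043 = -11347/(-31607) - 1691/47043 = -11347*(-1/31607) - 1691*1/47043 = 11347/31607 - 1691/47043 = 480349484/1486888101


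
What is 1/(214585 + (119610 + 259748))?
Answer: 1/593943 ≈ 1.6837e-6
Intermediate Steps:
1/(214585 + (119610 + 259748)) = 1/(214585 + 379358) = 1/593943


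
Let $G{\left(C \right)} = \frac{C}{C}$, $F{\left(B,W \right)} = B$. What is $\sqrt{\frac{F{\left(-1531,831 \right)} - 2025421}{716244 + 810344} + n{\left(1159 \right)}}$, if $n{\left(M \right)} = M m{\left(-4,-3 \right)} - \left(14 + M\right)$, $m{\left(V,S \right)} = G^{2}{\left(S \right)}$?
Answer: $\frac{2 i \sqrt{558139273503}}{381647} \approx 3.9151 i$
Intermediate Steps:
$G{\left(C \right)} = 1$
$m{\left(V,S \right)} = 1$ ($m{\left(V,S \right)} = 1^{2} = 1$)
$n{\left(M \right)} = -14$ ($n{\left(M \right)} = M 1 - \left(14 + M\right) = M - \left(14 + M\right) = -14$)
$\sqrt{\frac{F{\left(-1531,831 \right)} - 2025421}{716244 + 810344} + n{\left(1159 \right)}} = \sqrt{\frac{-1531 - 2025421}{716244 + 810344} - 14} = \sqrt{- \frac{2026952}{1526588} - 14} = \sqrt{\left(-2026952\right) \frac{1}{1526588} - 14} = \sqrt{- \frac{506738}{381647} - 14} = \sqrt{- \frac{5849796}{381647}} = \frac{2 i \sqrt{558139273503}}{381647}$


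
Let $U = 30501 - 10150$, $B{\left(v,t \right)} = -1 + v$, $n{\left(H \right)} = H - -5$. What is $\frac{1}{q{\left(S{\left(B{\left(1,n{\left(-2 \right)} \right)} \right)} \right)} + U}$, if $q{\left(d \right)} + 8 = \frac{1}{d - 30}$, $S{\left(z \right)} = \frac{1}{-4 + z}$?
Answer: $\frac{121}{2461499} \approx 4.9157 \cdot 10^{-5}$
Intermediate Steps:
$n{\left(H \right)} = 5 + H$ ($n{\left(H \right)} = H + 5 = 5 + H$)
$q{\left(d \right)} = -8 + \frac{1}{-30 + d}$ ($q{\left(d \right)} = -8 + \frac{1}{d - 30} = -8 + \frac{1}{-30 + d}$)
$U = 20351$
$\frac{1}{q{\left(S{\left(B{\left(1,n{\left(-2 \right)} \right)} \right)} \right)} + U} = \frac{1}{\frac{241 - \frac{8}{-4 + \left(-1 + 1\right)}}{-30 + \frac{1}{-4 + \left(-1 + 1\right)}} + 20351} = \frac{1}{\frac{241 - \frac{8}{-4 + 0}}{-30 + \frac{1}{-4 + 0}} + 20351} = \frac{1}{\frac{241 - \frac{8}{-4}}{-30 + \frac{1}{-4}} + 20351} = \frac{1}{\frac{241 - -2}{-30 - \frac{1}{4}} + 20351} = \frac{1}{\frac{241 + 2}{- \frac{121}{4}} + 20351} = \frac{1}{\left(- \frac{4}{121}\right) 243 + 20351} = \frac{1}{- \frac{972}{121} + 20351} = \frac{1}{\frac{2461499}{121}} = \frac{121}{2461499}$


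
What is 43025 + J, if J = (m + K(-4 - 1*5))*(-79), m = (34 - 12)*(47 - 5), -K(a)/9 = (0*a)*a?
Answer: -29971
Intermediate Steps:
K(a) = 0 (K(a) = -9*0*a*a = -0*a = -9*0 = 0)
m = 924 (m = 22*42 = 924)
J = -72996 (J = (924 + 0)*(-79) = 924*(-79) = -72996)
43025 + J = 43025 - 72996 = -29971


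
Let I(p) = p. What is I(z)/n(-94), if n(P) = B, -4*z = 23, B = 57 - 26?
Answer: -23/124 ≈ -0.18548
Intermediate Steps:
B = 31
z = -23/4 (z = -1/4*23 = -23/4 ≈ -5.7500)
n(P) = 31
I(z)/n(-94) = -23/4/31 = -23/4*1/31 = -23/124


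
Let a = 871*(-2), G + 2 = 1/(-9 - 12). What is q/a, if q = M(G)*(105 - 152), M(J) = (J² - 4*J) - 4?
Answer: 173759/768222 ≈ 0.22618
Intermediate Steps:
G = -43/21 (G = -2 + 1/(-9 - 12) = -2 + 1/(-21) = -2 - 1/21 = -43/21 ≈ -2.0476)
M(J) = -4 + J² - 4*J
a = -1742
q = -173759/441 (q = (-4 + (-43/21)² - 4*(-43/21))*(105 - 152) = (-4 + 1849/441 + 172/21)*(-47) = (3697/441)*(-47) = -173759/441 ≈ -394.01)
q/a = -173759/441/(-1742) = -173759/441*(-1/1742) = 173759/768222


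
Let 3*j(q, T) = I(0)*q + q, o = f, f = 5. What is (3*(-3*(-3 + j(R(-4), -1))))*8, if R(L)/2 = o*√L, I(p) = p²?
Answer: 216 - 480*I ≈ 216.0 - 480.0*I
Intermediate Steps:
o = 5
R(L) = 10*√L (R(L) = 2*(5*√L) = 10*√L)
j(q, T) = q/3 (j(q, T) = (0²*q + q)/3 = (0*q + q)/3 = (0 + q)/3 = q/3)
(3*(-3*(-3 + j(R(-4), -1))))*8 = (3*(-3*(-3 + (10*√(-4))/3)))*8 = (3*(-3*(-3 + (10*(2*I))/3)))*8 = (3*(-3*(-3 + (20*I)/3)))*8 = (3*(-3*(-3 + 20*I/3)))*8 = (3*(9 - 20*I))*8 = (27 - 60*I)*8 = 216 - 480*I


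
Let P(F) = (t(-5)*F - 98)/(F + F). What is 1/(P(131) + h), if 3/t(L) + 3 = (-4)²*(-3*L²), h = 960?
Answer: 105062/100820091 ≈ 0.0010421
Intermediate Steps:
t(L) = 3/(-3 - 48*L²) (t(L) = 3/(-3 + (-4)²*(-3*L²)) = 3/(-3 + 16*(-3*L²)) = 3/(-3 - 48*L²))
P(F) = (-98 - F/401)/(2*F) (P(F) = ((-1/(1 + 16*(-5)²))*F - 98)/(F + F) = ((-1/(1 + 16*25))*F - 98)/((2*F)) = ((-1/(1 + 400))*F - 98)*(1/(2*F)) = ((-1/401)*F - 98)*(1/(2*F)) = ((-1*1/401)*F - 98)*(1/(2*F)) = (-F/401 - 98)*(1/(2*F)) = (-98 - F/401)*(1/(2*F)) = (-98 - F/401)/(2*F))
1/(P(131) + h) = 1/((1/802)*(-39298 - 1*131)/131 + 960) = 1/((1/802)*(1/131)*(-39298 - 131) + 960) = 1/((1/802)*(1/131)*(-39429) + 960) = 1/(-39429/105062 + 960) = 1/(100820091/105062) = 105062/100820091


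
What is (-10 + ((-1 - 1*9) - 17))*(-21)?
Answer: 777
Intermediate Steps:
(-10 + ((-1 - 1*9) - 17))*(-21) = (-10 + ((-1 - 9) - 17))*(-21) = (-10 + (-10 - 17))*(-21) = (-10 - 27)*(-21) = -37*(-21) = 777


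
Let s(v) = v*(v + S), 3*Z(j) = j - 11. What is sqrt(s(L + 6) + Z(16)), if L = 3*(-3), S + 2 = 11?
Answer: 7*I*sqrt(3)/3 ≈ 4.0415*I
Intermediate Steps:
S = 9 (S = -2 + 11 = 9)
L = -9
Z(j) = -11/3 + j/3 (Z(j) = (j - 11)/3 = (-11 + j)/3 = -11/3 + j/3)
s(v) = v*(9 + v) (s(v) = v*(v + 9) = v*(9 + v))
sqrt(s(L + 6) + Z(16)) = sqrt((-9 + 6)*(9 + (-9 + 6)) + (-11/3 + (1/3)*16)) = sqrt(-3*(9 - 3) + (-11/3 + 16/3)) = sqrt(-3*6 + 5/3) = sqrt(-18 + 5/3) = sqrt(-49/3) = 7*I*sqrt(3)/3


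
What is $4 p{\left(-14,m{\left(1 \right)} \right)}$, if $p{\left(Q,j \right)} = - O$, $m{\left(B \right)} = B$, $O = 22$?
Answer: $-88$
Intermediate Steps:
$p{\left(Q,j \right)} = -22$ ($p{\left(Q,j \right)} = \left(-1\right) 22 = -22$)
$4 p{\left(-14,m{\left(1 \right)} \right)} = 4 \left(-22\right) = -88$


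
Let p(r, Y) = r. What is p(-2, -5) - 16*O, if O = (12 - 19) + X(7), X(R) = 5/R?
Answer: 690/7 ≈ 98.571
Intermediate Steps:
O = -44/7 (O = (12 - 19) + 5/7 = -7 + 5*(⅐) = -7 + 5/7 = -44/7 ≈ -6.2857)
p(-2, -5) - 16*O = -2 - 16*(-44/7) = -2 + 704/7 = 690/7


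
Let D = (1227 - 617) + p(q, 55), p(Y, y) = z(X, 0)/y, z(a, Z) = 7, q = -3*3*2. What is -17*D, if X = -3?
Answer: -570469/55 ≈ -10372.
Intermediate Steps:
q = -18 (q = -9*2 = -18)
p(Y, y) = 7/y
D = 33557/55 (D = (1227 - 617) + 7/55 = 610 + 7*(1/55) = 610 + 7/55 = 33557/55 ≈ 610.13)
-17*D = -17*33557/55 = -570469/55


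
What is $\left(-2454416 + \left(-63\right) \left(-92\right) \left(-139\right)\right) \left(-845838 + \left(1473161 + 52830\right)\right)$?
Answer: $-2217339589180$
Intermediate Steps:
$\left(-2454416 + \left(-63\right) \left(-92\right) \left(-139\right)\right) \left(-845838 + \left(1473161 + 52830\right)\right) = \left(-2454416 + 5796 \left(-139\right)\right) \left(-845838 + 1525991\right) = \left(-2454416 - 805644\right) 680153 = \left(-3260060\right) 680153 = -2217339589180$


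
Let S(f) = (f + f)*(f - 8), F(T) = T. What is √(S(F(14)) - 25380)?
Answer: 2*I*√6303 ≈ 158.78*I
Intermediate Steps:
S(f) = 2*f*(-8 + f) (S(f) = (2*f)*(-8 + f) = 2*f*(-8 + f))
√(S(F(14)) - 25380) = √(2*14*(-8 + 14) - 25380) = √(2*14*6 - 25380) = √(168 - 25380) = √(-25212) = 2*I*√6303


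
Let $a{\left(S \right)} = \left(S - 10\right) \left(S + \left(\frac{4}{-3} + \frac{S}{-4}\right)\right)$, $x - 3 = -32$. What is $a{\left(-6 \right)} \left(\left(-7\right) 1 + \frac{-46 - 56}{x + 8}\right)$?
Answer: $-200$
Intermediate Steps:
$x = -29$ ($x = 3 - 32 = -29$)
$a{\left(S \right)} = \left(-10 + S\right) \left(- \frac{4}{3} + \frac{3 S}{4}\right)$ ($a{\left(S \right)} = \left(-10 + S\right) \left(S + \left(4 \left(- \frac{1}{3}\right) + S \left(- \frac{1}{4}\right)\right)\right) = \left(-10 + S\right) \left(S - \left(\frac{4}{3} + \frac{S}{4}\right)\right) = \left(-10 + S\right) \left(- \frac{4}{3} + \frac{3 S}{4}\right)$)
$a{\left(-6 \right)} \left(\left(-7\right) 1 + \frac{-46 - 56}{x + 8}\right) = \left(\frac{40}{3} - -53 + \frac{3 \left(-6\right)^{2}}{4}\right) \left(\left(-7\right) 1 + \frac{-46 - 56}{-29 + 8}\right) = \left(\frac{40}{3} + 53 + \frac{3}{4} \cdot 36\right) \left(-7 - \frac{102}{-21}\right) = \left(\frac{40}{3} + 53 + 27\right) \left(-7 - - \frac{34}{7}\right) = \frac{280 \left(-7 + \frac{34}{7}\right)}{3} = \frac{280}{3} \left(- \frac{15}{7}\right) = -200$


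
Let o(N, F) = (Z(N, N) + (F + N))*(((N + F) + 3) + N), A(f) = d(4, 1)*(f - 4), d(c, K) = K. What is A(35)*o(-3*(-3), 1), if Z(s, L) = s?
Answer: 12958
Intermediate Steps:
A(f) = -4 + f (A(f) = 1*(f - 4) = 1*(-4 + f) = -4 + f)
o(N, F) = (F + 2*N)*(3 + F + 2*N) (o(N, F) = (N + (F + N))*(((N + F) + 3) + N) = (F + 2*N)*(((F + N) + 3) + N) = (F + 2*N)*((3 + F + N) + N) = (F + 2*N)*(3 + F + 2*N))
A(35)*o(-3*(-3), 1) = (-4 + 35)*(1² + 3*1 + 4*(-3*(-3))² + 6*(-3*(-3)) + 4*1*(-3*(-3))) = 31*(1 + 3 + 4*9² + 6*9 + 4*1*9) = 31*(1 + 3 + 4*81 + 54 + 36) = 31*(1 + 3 + 324 + 54 + 36) = 31*418 = 12958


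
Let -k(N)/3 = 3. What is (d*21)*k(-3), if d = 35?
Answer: -6615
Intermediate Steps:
k(N) = -9 (k(N) = -3*3 = -9)
(d*21)*k(-3) = (35*21)*(-9) = 735*(-9) = -6615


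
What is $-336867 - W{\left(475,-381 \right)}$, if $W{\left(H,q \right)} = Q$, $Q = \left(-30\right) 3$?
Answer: $-336777$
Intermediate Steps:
$Q = -90$
$W{\left(H,q \right)} = -90$
$-336867 - W{\left(475,-381 \right)} = -336867 - -90 = -336867 + 90 = -336777$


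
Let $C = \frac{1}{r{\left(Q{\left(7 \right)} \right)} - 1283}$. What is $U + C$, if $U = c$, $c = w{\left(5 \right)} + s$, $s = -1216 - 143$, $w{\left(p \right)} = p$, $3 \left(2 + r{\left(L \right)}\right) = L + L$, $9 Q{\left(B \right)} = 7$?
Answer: $- \frac{46958101}{34681} \approx -1354.0$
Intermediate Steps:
$Q{\left(B \right)} = \frac{7}{9}$ ($Q{\left(B \right)} = \frac{1}{9} \cdot 7 = \frac{7}{9}$)
$r{\left(L \right)} = -2 + \frac{2 L}{3}$ ($r{\left(L \right)} = -2 + \frac{L + L}{3} = -2 + \frac{2 L}{3}$)
$s = -1359$ ($s = -1216 - 143 = -1359$)
$c = -1354$ ($c = 5 - 1359 = -1354$)
$C = - \frac{27}{34681}$ ($C = \frac{1}{\left(-2 + \frac{2}{3} \cdot \frac{7}{9}\right) - 1283} = \frac{1}{\left(-2 + \frac{14}{27}\right) - 1283} = \frac{1}{- \frac{40}{27} - 1283} = \frac{1}{- \frac{34681}{27}} = - \frac{27}{34681} \approx -0.00077852$)
$U = -1354$
$U + C = -1354 - \frac{27}{34681} = - \frac{46958101}{34681}$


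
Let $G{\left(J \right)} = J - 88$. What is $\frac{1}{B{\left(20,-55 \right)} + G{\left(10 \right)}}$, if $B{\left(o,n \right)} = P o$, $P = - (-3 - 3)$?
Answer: $\frac{1}{42} \approx 0.02381$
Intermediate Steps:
$P = 6$ ($P = \left(-1\right) \left(-6\right) = 6$)
$G{\left(J \right)} = -88 + J$
$B{\left(o,n \right)} = 6 o$
$\frac{1}{B{\left(20,-55 \right)} + G{\left(10 \right)}} = \frac{1}{6 \cdot 20 + \left(-88 + 10\right)} = \frac{1}{120 - 78} = \frac{1}{42}$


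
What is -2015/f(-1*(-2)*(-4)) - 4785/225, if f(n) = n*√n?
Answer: -319/15 - 2015*I*√2/32 ≈ -21.267 - 89.051*I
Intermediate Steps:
f(n) = n^(3/2)
-2015/f(-1*(-2)*(-4)) - 4785/225 = -2015*I*√2/32 - 4785/225 = -2015*I*√2/32 - 4785*1/225 = -2015*I*√2/32 - 319/15 = -319/15 - 2015*I*√2/32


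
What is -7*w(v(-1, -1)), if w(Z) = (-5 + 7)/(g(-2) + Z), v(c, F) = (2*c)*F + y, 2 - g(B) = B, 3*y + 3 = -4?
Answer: -42/11 ≈ -3.8182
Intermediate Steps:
y = -7/3 (y = -1 + (⅓)*(-4) = -1 - 4/3 = -7/3 ≈ -2.3333)
g(B) = 2 - B
v(c, F) = -7/3 + 2*F*c (v(c, F) = (2*c)*F - 7/3 = 2*F*c - 7/3 = -7/3 + 2*F*c)
w(Z) = 2/(4 + Z) (w(Z) = (-5 + 7)/((2 - 1*(-2)) + Z) = 2/((2 + 2) + Z) = 2/(4 + Z))
-7*w(v(-1, -1)) = -14/(4 + (-7/3 + 2*(-1)*(-1))) = -14/(4 + (-7/3 + 2)) = -14/(4 - ⅓) = -14/11/3 = -14*3/11 = -7*6/11 = -42/11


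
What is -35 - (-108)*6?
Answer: 613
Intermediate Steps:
-35 - (-108)*6 = -35 - 27*(-24) = -35 + 648 = 613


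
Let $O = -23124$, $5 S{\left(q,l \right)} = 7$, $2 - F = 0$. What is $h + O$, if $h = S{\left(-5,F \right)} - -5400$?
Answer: $- \frac{88613}{5} \approx -17723.0$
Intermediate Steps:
$F = 2$ ($F = 2 - 0 = 2 + 0 = 2$)
$S{\left(q,l \right)} = \frac{7}{5}$ ($S{\left(q,l \right)} = \frac{1}{5} \cdot 7 = \frac{7}{5}$)
$h = \frac{27007}{5}$ ($h = \frac{7}{5} - -5400 = \frac{7}{5} + 5400 = \frac{27007}{5} \approx 5401.4$)
$h + O = \frac{27007}{5} - 23124 = - \frac{88613}{5}$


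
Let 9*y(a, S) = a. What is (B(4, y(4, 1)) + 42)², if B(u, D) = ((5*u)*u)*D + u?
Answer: 538756/81 ≈ 6651.3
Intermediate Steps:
y(a, S) = a/9
B(u, D) = u + 5*D*u² (B(u, D) = (5*u²)*D + u = 5*D*u² + u = u + 5*D*u²)
(B(4, y(4, 1)) + 42)² = (4*(1 + 5*((⅑)*4)*4) + 42)² = (4*(1 + 5*(4/9)*4) + 42)² = (4*(1 + 80/9) + 42)² = (4*(89/9) + 42)² = (356/9 + 42)² = (734/9)² = 538756/81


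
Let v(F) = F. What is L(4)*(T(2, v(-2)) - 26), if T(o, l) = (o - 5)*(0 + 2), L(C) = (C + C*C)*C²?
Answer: -10240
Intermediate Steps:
L(C) = C²*(C + C²) (L(C) = (C + C²)*C² = C²*(C + C²))
T(o, l) = -10 + 2*o (T(o, l) = (-5 + o)*2 = -10 + 2*o)
L(4)*(T(2, v(-2)) - 26) = (4³*(1 + 4))*((-10 + 2*2) - 26) = (64*5)*((-10 + 4) - 26) = 320*(-6 - 26) = 320*(-32) = -10240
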